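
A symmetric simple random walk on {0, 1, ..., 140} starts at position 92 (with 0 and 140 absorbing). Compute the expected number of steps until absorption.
E[τ | X_0 = 92] = 4416

Let v_k = E[τ | X_0 = k]. Boundary: v_0 = v_140 = 0. Recurrence: v_k = 1 + (v_{k-1} + v_{k+1})/2 for 1 ≤ k ≤ 139. The particular solution to v_k − (v_{k-1} + v_{k+1})/2 = 1 is v_k = −k^2. Adding homogeneous solution A + B k and matching boundaries gives v_k = k (140 − k). Substituting k = 92: v_92 = 92 · 48 = 4416.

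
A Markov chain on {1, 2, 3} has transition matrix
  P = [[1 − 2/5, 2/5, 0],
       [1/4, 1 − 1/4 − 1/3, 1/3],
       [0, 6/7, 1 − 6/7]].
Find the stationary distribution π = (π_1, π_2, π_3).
π = (9/29, 72/145, 28/145)

This is a birth-death chain on three states, which satisfies detailed balance: π_1 · P_{12} = π_2 · P_{21} and π_2 · P_{23} = π_3 · P_{32}.
From π_1 · 2/5 = π_2 · 1/4: π_2/π_1 = (2/5)/(1/4) = 8/5.
From π_2 · 1/3 = π_3 · 6/7: π_3/π_2 = (1/3)/(6/7) = 7/18.
Take π_1 proportional to 1; then unnormalized π = (1, 8/5, 28/45). Normalize by dividing by the sum 29/9:
  π = (9/29, 72/145, 28/145).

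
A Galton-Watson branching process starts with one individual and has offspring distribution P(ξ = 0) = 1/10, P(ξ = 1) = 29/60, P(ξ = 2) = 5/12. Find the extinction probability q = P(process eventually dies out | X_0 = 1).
q = 6/25

The pgf is f(s) = 1/10 + 29/60·s + 5/12·s². The extinction probability q is the smallest fixed point of f in [0, 1]. Setting s = f(s):
  5/12·s² + (29/60 − 1)·s + 1/10 = 0
  5/12·s² − (1/10 + 5/12)·s + 1/10 = 0
which factors as (s − 1)·(5/12·s − 1/10) = 0, giving roots s = 1 and s = (1/10)/(5/12) = 6/25.
Mean offspring μ = 29/60 + 2·5/12 = 79/60 > 1 (supercritical), so q < 1. The extinction probability is the smaller root: q = (1/10)/(5/12) = 6/25.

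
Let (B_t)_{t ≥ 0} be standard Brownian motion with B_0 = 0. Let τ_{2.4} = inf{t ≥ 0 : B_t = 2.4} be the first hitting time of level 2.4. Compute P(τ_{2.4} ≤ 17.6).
P(τ_{2.4} ≤ 17.6) = 2(1 − Φ(2.4/√17.6)) = 2(1 − Φ(0.5721)) ≈ 0.5673

By the reflection principle for standard BM, P(τ_b ≤ t) = 2 · P(B_t ≥ b). Since B_t ~ N(0, t), P(B_t ≥ 2.4) = 1 − Φ(2.4/√t) = 1 − Φ(2.4/√17.6) = 1 − Φ(0.5721) ≈ 0.28363. Doubling: P(τ_{2.4} ≤ 17.6) ≈ 2 · 0.28363 = 0.56726 ≈ 0.5673.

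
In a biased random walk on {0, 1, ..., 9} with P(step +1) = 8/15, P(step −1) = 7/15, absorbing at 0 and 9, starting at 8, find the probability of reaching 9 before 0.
P(hit 9 before 0) = (1 − (7/8)^8) / (1 − (7/8)^9) = 88099320/93864121

Let u_k denote P(reach 9 before 0 | start at k). Boundary: u_0 = 0, u_9 = 1. Recurrence: u_k = 8/15·u_{k+1} + 7/15·u_{k-1} for 1 ≤ k ≤ 8. Try u_k = A + B·r^k with r = q/p = (7/15)/(8/15) = 7/8. Substitution satisfies the recurrence; boundary conditions give:
  u_k = (1 − r^k) / (1 − r^N) = (1 − (7/8)^8) / (1 − (7/8)^9) = 88099320/93864121.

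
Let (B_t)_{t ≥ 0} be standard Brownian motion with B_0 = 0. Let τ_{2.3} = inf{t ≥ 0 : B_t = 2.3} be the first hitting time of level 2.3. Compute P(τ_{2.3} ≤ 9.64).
P(τ_{2.3} ≤ 9.64) = 2(1 − Φ(2.3/√9.64)) = 2(1 − Φ(0.7408)) ≈ 0.4588

By the reflection principle for standard BM, P(τ_b ≤ t) = 2 · P(B_t ≥ b). Since B_t ~ N(0, t), P(B_t ≥ 2.3) = 1 − Φ(2.3/√t) = 1 − Φ(2.3/√9.64) = 1 − Φ(0.7408) ≈ 0.22941. Doubling: P(τ_{2.3} ≤ 9.64) ≈ 2 · 0.22941 = 0.45882 ≈ 0.4588.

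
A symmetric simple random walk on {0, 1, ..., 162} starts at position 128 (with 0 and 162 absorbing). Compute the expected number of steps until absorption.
E[τ | X_0 = 128] = 4352

Let v_k = E[τ | X_0 = k]. Boundary: v_0 = v_162 = 0. Recurrence: v_k = 1 + (v_{k-1} + v_{k+1})/2 for 1 ≤ k ≤ 161. The particular solution to v_k − (v_{k-1} + v_{k+1})/2 = 1 is v_k = −k^2. Adding homogeneous solution A + B k and matching boundaries gives v_k = k (162 − k). Substituting k = 128: v_128 = 128 · 34 = 4352.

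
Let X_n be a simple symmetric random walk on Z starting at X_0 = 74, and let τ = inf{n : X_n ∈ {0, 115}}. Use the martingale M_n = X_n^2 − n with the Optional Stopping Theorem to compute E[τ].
E[τ] = 3034

M_n = X_n^2 − n is a martingale (since E[X_{n+1}^2 | F_n] = X_n^2 + 1). By OST (τ has finite mean in a bounded region), E[M_τ] = E[M_0] = X_0^2 − 0 = 74^2 = 5476. Also E[M_τ] = E[X_τ^2] − E[τ]. The walk exits at 0 or 115, with P(hit 115 first) = 74/115, so E[X_τ^2] = 115^2 · 74/115 + 0 = 8510. Thus E[τ] = E[X_τ^2] − E[M_τ] = 8510 − 5476 = 3034 = 74(115 − 74) = 3034.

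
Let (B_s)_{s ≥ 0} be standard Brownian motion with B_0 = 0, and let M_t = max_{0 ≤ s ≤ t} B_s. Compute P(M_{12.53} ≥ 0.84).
P(M_{12.53} ≥ 0.84) = 2·P(B_{12.53} ≥ 0.84) = 2(1 − Φ(0.84/√12.53)) ≈ 0.8124

By the reflection principle for Brownian motion, P(M_t ≥ a) = 2 · P(B_t ≥ a) for a ≥ 0. Since B_t ~ N(0, t), P(B_t ≥ 0.84) = 1 − Φ(0.84/√t) = 1 − Φ(0.84/√12.53) = 1 − Φ(0.2373). So
  P(M_{12.53} ≥ 0.84) = 2(1 − Φ(0.2373)) ≈ 0.8124.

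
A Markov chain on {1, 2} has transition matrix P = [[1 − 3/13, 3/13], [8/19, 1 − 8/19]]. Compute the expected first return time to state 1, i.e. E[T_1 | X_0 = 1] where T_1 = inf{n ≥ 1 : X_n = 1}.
E[T_1 | X_0 = 1] = 1/π_1 = 161/104

For an irreducible recurrent Markov chain with stationary distribution π, E[T_i | X_0 = i] = 1/π_i (Kac's formula). Here π_1 = (8/19)/(3/13 + 8/19) = (8/19)/(161/247) = 104/161, so E[T_1 | X_0 = 1] = 1/π_1 = (3/13 + 8/19)/(8/19) = (161/247)/(8/19) = 161/104.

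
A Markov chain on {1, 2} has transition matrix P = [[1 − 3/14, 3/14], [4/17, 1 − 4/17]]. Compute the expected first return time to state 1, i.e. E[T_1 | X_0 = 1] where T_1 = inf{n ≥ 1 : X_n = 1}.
E[T_1 | X_0 = 1] = 1/π_1 = 107/56

For an irreducible recurrent Markov chain with stationary distribution π, E[T_i | X_0 = i] = 1/π_i (Kac's formula). Here π_1 = (4/17)/(3/14 + 4/17) = (4/17)/(107/238) = 56/107, so E[T_1 | X_0 = 1] = 1/π_1 = (3/14 + 4/17)/(4/17) = (107/238)/(4/17) = 107/56.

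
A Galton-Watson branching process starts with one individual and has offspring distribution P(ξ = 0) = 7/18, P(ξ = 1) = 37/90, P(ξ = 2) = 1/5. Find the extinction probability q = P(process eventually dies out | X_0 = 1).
q = 1

Mean offspring μ = 0·7/18 + 1·37/90 + 2·1/5 = 73/90 ≤ 1. For μ ≤ 1 with offspring not concentrated at 1, the Galton-Watson process goes extinct almost surely, so q = 1.
(Algebraic check: The pgf is f(s) = 7/18 + 37/90·s + 1/5·s². The extinction probability q is the smallest fixed point of f in [0, 1]. Setting s = f(s):
  1/5·s² + (37/90 − 1)·s + 7/18 = 0
  1/5·s² − (7/18 + 1/5)·s + 7/18 = 0
which factors as (s − 1)·(1/5·s − 7/18) = 0, giving roots s = 1 and s = (7/18)/(1/5) = 35/18. Since 35/18 ≥ 1, the smallest root in [0, 1] is s = 1.)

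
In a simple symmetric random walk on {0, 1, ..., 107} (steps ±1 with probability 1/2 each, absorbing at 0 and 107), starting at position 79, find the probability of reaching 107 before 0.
P(hit 107 before 0) = 79/107

Let u_k = P(hit 107 before 0 | start at k). Then u_0 = 0, u_107 = 1, and u_k = u_{k-1}/2 + u_{k+1}/2 for 1 ≤ k ≤ 106. This harmonic recurrence is solved by u_k = k/107, giving u_79 = 79/107.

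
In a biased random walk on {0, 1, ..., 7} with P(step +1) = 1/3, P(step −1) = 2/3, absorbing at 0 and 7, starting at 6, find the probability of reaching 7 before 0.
P(hit 7 before 0) = (1 − (2)^6) / (1 − (2)^7) = 63/127

Let u_k denote P(reach 7 before 0 | start at k). Boundary: u_0 = 0, u_7 = 1. Recurrence: u_k = 1/3·u_{k+1} + 2/3·u_{k-1} for 1 ≤ k ≤ 6. Try u_k = A + B·r^k with r = q/p = (2/3)/(1/3) = 2. Substitution satisfies the recurrence; boundary conditions give:
  u_k = (1 − r^k) / (1 − r^N) = (1 − (2)^6) / (1 − (2)^7) = 63/127.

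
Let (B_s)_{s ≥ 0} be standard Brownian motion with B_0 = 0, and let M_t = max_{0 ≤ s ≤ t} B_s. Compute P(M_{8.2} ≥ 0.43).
P(M_{8.2} ≥ 0.43) = 2·P(B_{8.2} ≥ 0.43) = 2(1 − Φ(0.43/√8.2)) ≈ 0.8806

By the reflection principle for Brownian motion, P(M_t ≥ a) = 2 · P(B_t ≥ a) for a ≥ 0. Since B_t ~ N(0, t), P(B_t ≥ 0.43) = 1 − Φ(0.43/√t) = 1 − Φ(0.43/√8.2) = 1 − Φ(0.1502). So
  P(M_{8.2} ≥ 0.43) = 2(1 − Φ(0.1502)) ≈ 0.8806.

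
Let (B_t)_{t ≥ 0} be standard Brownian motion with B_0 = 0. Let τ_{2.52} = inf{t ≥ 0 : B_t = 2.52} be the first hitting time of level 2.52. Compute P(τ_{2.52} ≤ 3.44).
P(τ_{2.52} ≤ 3.44) = 2(1 − Φ(2.52/√3.44)) = 2(1 − Φ(1.3587)) ≈ 0.1742

By the reflection principle for standard BM, P(τ_b ≤ t) = 2 · P(B_t ≥ b). Since B_t ~ N(0, t), P(B_t ≥ 2.52) = 1 − Φ(2.52/√t) = 1 − Φ(2.52/√3.44) = 1 − Φ(1.3587) ≈ 0.08712. Doubling: P(τ_{2.52} ≤ 3.44) ≈ 2 · 0.08712 = 0.17424 ≈ 0.1742.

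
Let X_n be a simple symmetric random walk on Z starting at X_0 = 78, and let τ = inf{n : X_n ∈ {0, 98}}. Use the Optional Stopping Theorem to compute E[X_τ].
E[X_τ] = 78

X_n is a martingale and τ is a bounded-mean stopping time (indeed τ is finite a.s. with bounded expectation since the walk is in a bounded region). By the OST, E[X_τ] = E[X_0] = 78. Equivalently: E[X_τ] = 98 · P(hit 98 first) + 0 · P(hit 0 first) = 98 · (78/98) = 78.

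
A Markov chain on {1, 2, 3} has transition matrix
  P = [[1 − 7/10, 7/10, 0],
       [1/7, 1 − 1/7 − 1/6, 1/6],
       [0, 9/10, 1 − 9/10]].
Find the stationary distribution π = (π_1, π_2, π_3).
π = (135/919, 1323/1838, 245/1838)

This is a birth-death chain on three states, which satisfies detailed balance: π_1 · P_{12} = π_2 · P_{21} and π_2 · P_{23} = π_3 · P_{32}.
From π_1 · 7/10 = π_2 · 1/7: π_2/π_1 = (7/10)/(1/7) = 49/10.
From π_2 · 1/6 = π_3 · 9/10: π_3/π_2 = (1/6)/(9/10) = 5/27.
Take π_1 proportional to 1; then unnormalized π = (1, 49/10, 49/54). Normalize by dividing by the sum 919/135:
  π = (135/919, 1323/1838, 245/1838).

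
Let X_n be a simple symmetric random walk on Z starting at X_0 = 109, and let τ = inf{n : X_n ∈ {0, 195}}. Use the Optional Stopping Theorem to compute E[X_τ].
E[X_τ] = 109

X_n is a martingale and τ is a bounded-mean stopping time (indeed τ is finite a.s. with bounded expectation since the walk is in a bounded region). By the OST, E[X_τ] = E[X_0] = 109. Equivalently: E[X_τ] = 195 · P(hit 195 first) + 0 · P(hit 0 first) = 195 · (109/195) = 109.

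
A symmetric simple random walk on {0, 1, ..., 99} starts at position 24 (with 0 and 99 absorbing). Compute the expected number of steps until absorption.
E[τ | X_0 = 24] = 1800

Let v_k = E[τ | X_0 = k]. Boundary: v_0 = v_99 = 0. Recurrence: v_k = 1 + (v_{k-1} + v_{k+1})/2 for 1 ≤ k ≤ 98. The particular solution to v_k − (v_{k-1} + v_{k+1})/2 = 1 is v_k = −k^2. Adding homogeneous solution A + B k and matching boundaries gives v_k = k (99 − k). Substituting k = 24: v_24 = 24 · 75 = 1800.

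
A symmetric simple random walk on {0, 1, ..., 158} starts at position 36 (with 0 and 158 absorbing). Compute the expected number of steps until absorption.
E[τ | X_0 = 36] = 4392

Let v_k = E[τ | X_0 = k]. Boundary: v_0 = v_158 = 0. Recurrence: v_k = 1 + (v_{k-1} + v_{k+1})/2 for 1 ≤ k ≤ 157. The particular solution to v_k − (v_{k-1} + v_{k+1})/2 = 1 is v_k = −k^2. Adding homogeneous solution A + B k and matching boundaries gives v_k = k (158 − k). Substituting k = 36: v_36 = 36 · 122 = 4392.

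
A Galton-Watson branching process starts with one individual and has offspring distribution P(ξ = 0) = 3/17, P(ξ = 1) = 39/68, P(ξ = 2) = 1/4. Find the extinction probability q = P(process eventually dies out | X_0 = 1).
q = 12/17

The pgf is f(s) = 3/17 + 39/68·s + 1/4·s². The extinction probability q is the smallest fixed point of f in [0, 1]. Setting s = f(s):
  1/4·s² + (39/68 − 1)·s + 3/17 = 0
  1/4·s² − (3/17 + 1/4)·s + 3/17 = 0
which factors as (s − 1)·(1/4·s − 3/17) = 0, giving roots s = 1 and s = (3/17)/(1/4) = 12/17.
Mean offspring μ = 39/68 + 2·1/4 = 73/68 > 1 (supercritical), so q < 1. The extinction probability is the smaller root: q = (3/17)/(1/4) = 12/17.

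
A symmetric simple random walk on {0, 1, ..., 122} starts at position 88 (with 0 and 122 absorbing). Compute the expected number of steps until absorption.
E[τ | X_0 = 88] = 2992

Let v_k = E[τ | X_0 = k]. Boundary: v_0 = v_122 = 0. Recurrence: v_k = 1 + (v_{k-1} + v_{k+1})/2 for 1 ≤ k ≤ 121. The particular solution to v_k − (v_{k-1} + v_{k+1})/2 = 1 is v_k = −k^2. Adding homogeneous solution A + B k and matching boundaries gives v_k = k (122 − k). Substituting k = 88: v_88 = 88 · 34 = 2992.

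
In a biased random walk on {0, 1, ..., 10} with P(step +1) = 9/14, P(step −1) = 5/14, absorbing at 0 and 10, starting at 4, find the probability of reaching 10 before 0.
P(hit 10 before 0) = (1 − (5/9)^4) / (1 − (5/9)^10) = 56332746/62089621

Let u_k denote P(reach 10 before 0 | start at k). Boundary: u_0 = 0, u_10 = 1. Recurrence: u_k = 9/14·u_{k+1} + 5/14·u_{k-1} for 1 ≤ k ≤ 9. Try u_k = A + B·r^k with r = q/p = (5/14)/(9/14) = 5/9. Substitution satisfies the recurrence; boundary conditions give:
  u_k = (1 − r^k) / (1 − r^N) = (1 − (5/9)^4) / (1 − (5/9)^10) = 56332746/62089621.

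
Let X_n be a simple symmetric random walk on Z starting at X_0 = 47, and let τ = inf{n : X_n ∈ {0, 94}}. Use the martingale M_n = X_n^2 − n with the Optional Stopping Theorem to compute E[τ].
E[τ] = 2209

M_n = X_n^2 − n is a martingale (since E[X_{n+1}^2 | F_n] = X_n^2 + 1). By OST (τ has finite mean in a bounded region), E[M_τ] = E[M_0] = X_0^2 − 0 = 47^2 = 2209. Also E[M_τ] = E[X_τ^2] − E[τ]. The walk exits at 0 or 94, with P(hit 94 first) = 47/94, so E[X_τ^2] = 94^2 · 47/94 + 0 = 4418. Thus E[τ] = E[X_τ^2] − E[M_τ] = 4418 − 2209 = 2209 = 47(94 − 47) = 2209.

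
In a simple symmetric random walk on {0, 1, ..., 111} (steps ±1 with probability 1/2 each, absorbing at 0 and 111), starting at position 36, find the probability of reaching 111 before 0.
P(hit 111 before 0) = 36/111 = 12/37

Let u_k = P(hit 111 before 0 | start at k). Then u_0 = 0, u_111 = 1, and u_k = u_{k-1}/2 + u_{k+1}/2 for 1 ≤ k ≤ 110. This harmonic recurrence is solved by u_k = k/111, giving u_36 = 36/111 = 12/37.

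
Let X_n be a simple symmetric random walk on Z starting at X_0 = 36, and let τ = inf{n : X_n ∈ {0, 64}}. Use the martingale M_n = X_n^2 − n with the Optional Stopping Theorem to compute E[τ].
E[τ] = 1008

M_n = X_n^2 − n is a martingale (since E[X_{n+1}^2 | F_n] = X_n^2 + 1). By OST (τ has finite mean in a bounded region), E[M_τ] = E[M_0] = X_0^2 − 0 = 36^2 = 1296. Also E[M_τ] = E[X_τ^2] − E[τ]. The walk exits at 0 or 64, with P(hit 64 first) = 36/64, so E[X_τ^2] = 64^2 · 36/64 + 0 = 2304. Thus E[τ] = E[X_τ^2] − E[M_τ] = 2304 − 1296 = 1008 = 36(64 − 36) = 1008.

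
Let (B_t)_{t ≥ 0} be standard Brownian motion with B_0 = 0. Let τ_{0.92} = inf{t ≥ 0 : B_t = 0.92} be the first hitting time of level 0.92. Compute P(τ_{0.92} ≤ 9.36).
P(τ_{0.92} ≤ 9.36) = 2(1 − Φ(0.92/√9.36)) = 2(1 − Φ(0.3007)) ≈ 0.7636

By the reflection principle for standard BM, P(τ_b ≤ t) = 2 · P(B_t ≥ b). Since B_t ~ N(0, t), P(B_t ≥ 0.92) = 1 − Φ(0.92/√t) = 1 − Φ(0.92/√9.36) = 1 − Φ(0.3007) ≈ 0.38182. Doubling: P(τ_{0.92} ≤ 9.36) ≈ 2 · 0.38182 = 0.76364 ≈ 0.7636.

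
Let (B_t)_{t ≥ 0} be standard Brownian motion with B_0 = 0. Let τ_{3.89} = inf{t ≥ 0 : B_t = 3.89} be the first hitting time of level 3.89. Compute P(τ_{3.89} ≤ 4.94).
P(τ_{3.89} ≤ 4.94) = 2(1 − Φ(3.89/√4.94)) = 2(1 − Φ(1.7502)) ≈ 0.0801

By the reflection principle for standard BM, P(τ_b ≤ t) = 2 · P(B_t ≥ b). Since B_t ~ N(0, t), P(B_t ≥ 3.89) = 1 − Φ(3.89/√t) = 1 − Φ(3.89/√4.94) = 1 − Φ(1.7502) ≈ 0.04004. Doubling: P(τ_{3.89} ≤ 4.94) ≈ 2 · 0.04004 = 0.08008 ≈ 0.0801.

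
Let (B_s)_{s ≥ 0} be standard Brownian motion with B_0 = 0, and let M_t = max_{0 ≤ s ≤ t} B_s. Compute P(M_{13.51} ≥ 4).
P(M_{13.51} ≥ 4) = 2·P(B_{13.51} ≥ 4) = 2(1 − Φ(4/√13.51)) ≈ 0.2765

By the reflection principle for Brownian motion, P(M_t ≥ a) = 2 · P(B_t ≥ a) for a ≥ 0. Since B_t ~ N(0, t), P(B_t ≥ 4) = 1 − Φ(4/√t) = 1 − Φ(4/√13.51) = 1 − Φ(1.0883). So
  P(M_{13.51} ≥ 4) = 2(1 − Φ(1.0883)) ≈ 0.2765.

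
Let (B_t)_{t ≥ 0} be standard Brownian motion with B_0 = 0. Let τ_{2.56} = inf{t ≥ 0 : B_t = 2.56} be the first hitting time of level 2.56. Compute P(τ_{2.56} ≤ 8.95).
P(τ_{2.56} ≤ 8.95) = 2(1 − Φ(2.56/√8.95)) = 2(1 − Φ(0.8557)) ≈ 0.3922

By the reflection principle for standard BM, P(τ_b ≤ t) = 2 · P(B_t ≥ b). Since B_t ~ N(0, t), P(B_t ≥ 2.56) = 1 − Φ(2.56/√t) = 1 − Φ(2.56/√8.95) = 1 − Φ(0.8557) ≈ 0.19608. Doubling: P(τ_{2.56} ≤ 8.95) ≈ 2 · 0.19608 = 0.39216 ≈ 0.3922.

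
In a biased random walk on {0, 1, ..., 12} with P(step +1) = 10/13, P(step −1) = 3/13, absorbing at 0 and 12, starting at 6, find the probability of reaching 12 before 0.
P(hit 12 before 0) = (1 − (3/10)^6) / (1 − (3/10)^12) = 1000000/1000729

Let u_k denote P(reach 12 before 0 | start at k). Boundary: u_0 = 0, u_12 = 1. Recurrence: u_k = 10/13·u_{k+1} + 3/13·u_{k-1} for 1 ≤ k ≤ 11. Try u_k = A + B·r^k with r = q/p = (3/13)/(10/13) = 3/10. Substitution satisfies the recurrence; boundary conditions give:
  u_k = (1 − r^k) / (1 − r^N) = (1 − (3/10)^6) / (1 − (3/10)^12) = 1000000/1000729.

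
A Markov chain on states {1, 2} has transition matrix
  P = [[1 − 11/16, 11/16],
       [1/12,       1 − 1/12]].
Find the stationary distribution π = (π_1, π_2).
π_1 = 4/37, π_2 = 33/37

Solve πP = π with π_1 + π_2 = 1. From πP = π: π_1 · (1 − 11/16) + π_2 · 1/12 = π_1 ⇒ π_2 · 1/12 = π_1 · 11/16 ⇒ π_2/π_1 = (11/16)/(1/12) = 33/4. Together with π_1 + π_2 = 1:
  π_1 = (1/12)/(11/16 + 1/12) = (1/12)/(37/48) = 4/37,
  π_2 = (11/16)/(11/16 + 1/12) = (11/16)/(37/48) = 33/37.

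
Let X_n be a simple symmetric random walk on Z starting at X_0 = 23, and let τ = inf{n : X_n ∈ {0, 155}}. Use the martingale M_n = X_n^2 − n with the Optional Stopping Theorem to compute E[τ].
E[τ] = 3036

M_n = X_n^2 − n is a martingale (since E[X_{n+1}^2 | F_n] = X_n^2 + 1). By OST (τ has finite mean in a bounded region), E[M_τ] = E[M_0] = X_0^2 − 0 = 23^2 = 529. Also E[M_τ] = E[X_τ^2] − E[τ]. The walk exits at 0 or 155, with P(hit 155 first) = 23/155, so E[X_τ^2] = 155^2 · 23/155 + 0 = 3565. Thus E[τ] = E[X_τ^2] − E[M_τ] = 3565 − 529 = 3036 = 23(155 − 23) = 3036.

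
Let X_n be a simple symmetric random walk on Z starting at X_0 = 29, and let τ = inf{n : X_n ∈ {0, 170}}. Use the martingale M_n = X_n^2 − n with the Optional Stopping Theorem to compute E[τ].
E[τ] = 4089

M_n = X_n^2 − n is a martingale (since E[X_{n+1}^2 | F_n] = X_n^2 + 1). By OST (τ has finite mean in a bounded region), E[M_τ] = E[M_0] = X_0^2 − 0 = 29^2 = 841. Also E[M_τ] = E[X_τ^2] − E[τ]. The walk exits at 0 or 170, with P(hit 170 first) = 29/170, so E[X_τ^2] = 170^2 · 29/170 + 0 = 4930. Thus E[τ] = E[X_τ^2] − E[M_τ] = 4930 − 841 = 4089 = 29(170 − 29) = 4089.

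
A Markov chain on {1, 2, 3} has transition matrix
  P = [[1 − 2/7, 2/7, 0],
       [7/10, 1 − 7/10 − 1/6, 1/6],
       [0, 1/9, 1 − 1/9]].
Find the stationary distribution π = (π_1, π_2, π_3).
π = (49/99, 20/99, 10/33)

This is a birth-death chain on three states, which satisfies detailed balance: π_1 · P_{12} = π_2 · P_{21} and π_2 · P_{23} = π_3 · P_{32}.
From π_1 · 2/7 = π_2 · 7/10: π_2/π_1 = (2/7)/(7/10) = 20/49.
From π_2 · 1/6 = π_3 · 1/9: π_3/π_2 = (1/6)/(1/9) = 3/2.
Take π_1 proportional to 1; then unnormalized π = (1, 20/49, 30/49). Normalize by dividing by the sum 99/49:
  π = (49/99, 20/99, 10/33).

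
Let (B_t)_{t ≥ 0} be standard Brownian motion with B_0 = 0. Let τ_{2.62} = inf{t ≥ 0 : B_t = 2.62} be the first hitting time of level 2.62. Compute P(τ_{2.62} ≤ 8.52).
P(τ_{2.62} ≤ 8.52) = 2(1 − Φ(2.62/√8.52)) = 2(1 − Φ(0.8976)) ≈ 0.3694

By the reflection principle for standard BM, P(τ_b ≤ t) = 2 · P(B_t ≥ b). Since B_t ~ N(0, t), P(B_t ≥ 2.62) = 1 − Φ(2.62/√t) = 1 − Φ(2.62/√8.52) = 1 − Φ(0.8976) ≈ 0.18470. Doubling: P(τ_{2.62} ≤ 8.52) ≈ 2 · 0.18470 = 0.36940 ≈ 0.3694.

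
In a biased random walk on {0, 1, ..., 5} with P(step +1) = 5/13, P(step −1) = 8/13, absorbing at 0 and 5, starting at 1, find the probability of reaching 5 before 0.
P(hit 5 before 0) = (1 − (8/5)^1) / (1 − (8/5)^5) = 625/9881

Let u_k denote P(reach 5 before 0 | start at k). Boundary: u_0 = 0, u_5 = 1. Recurrence: u_k = 5/13·u_{k+1} + 8/13·u_{k-1} for 1 ≤ k ≤ 4. Try u_k = A + B·r^k with r = q/p = (8/13)/(5/13) = 8/5. Substitution satisfies the recurrence; boundary conditions give:
  u_k = (1 − r^k) / (1 − r^N) = (1 − (8/5)^1) / (1 − (8/5)^5) = 625/9881.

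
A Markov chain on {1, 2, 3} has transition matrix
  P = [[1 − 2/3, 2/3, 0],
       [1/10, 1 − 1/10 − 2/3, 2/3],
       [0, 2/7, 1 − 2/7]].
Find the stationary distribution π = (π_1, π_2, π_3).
π = (9/209, 60/209, 140/209)

This is a birth-death chain on three states, which satisfies detailed balance: π_1 · P_{12} = π_2 · P_{21} and π_2 · P_{23} = π_3 · P_{32}.
From π_1 · 2/3 = π_2 · 1/10: π_2/π_1 = (2/3)/(1/10) = 20/3.
From π_2 · 2/3 = π_3 · 2/7: π_3/π_2 = (2/3)/(2/7) = 7/3.
Take π_1 proportional to 1; then unnormalized π = (1, 20/3, 140/9). Normalize by dividing by the sum 209/9:
  π = (9/209, 60/209, 140/209).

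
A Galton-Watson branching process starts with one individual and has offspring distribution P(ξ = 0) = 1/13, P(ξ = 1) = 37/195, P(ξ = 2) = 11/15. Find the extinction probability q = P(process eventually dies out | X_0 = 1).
q = 15/143

The pgf is f(s) = 1/13 + 37/195·s + 11/15·s². The extinction probability q is the smallest fixed point of f in [0, 1]. Setting s = f(s):
  11/15·s² + (37/195 − 1)·s + 1/13 = 0
  11/15·s² − (1/13 + 11/15)·s + 1/13 = 0
which factors as (s − 1)·(11/15·s − 1/13) = 0, giving roots s = 1 and s = (1/13)/(11/15) = 15/143.
Mean offspring μ = 37/195 + 2·11/15 = 323/195 > 1 (supercritical), so q < 1. The extinction probability is the smaller root: q = (1/13)/(11/15) = 15/143.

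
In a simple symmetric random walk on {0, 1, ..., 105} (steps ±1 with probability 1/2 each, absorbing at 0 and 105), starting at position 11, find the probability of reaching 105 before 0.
P(hit 105 before 0) = 11/105

Let u_k = P(hit 105 before 0 | start at k). Then u_0 = 0, u_105 = 1, and u_k = u_{k-1}/2 + u_{k+1}/2 for 1 ≤ k ≤ 104. This harmonic recurrence is solved by u_k = k/105, giving u_11 = 11/105.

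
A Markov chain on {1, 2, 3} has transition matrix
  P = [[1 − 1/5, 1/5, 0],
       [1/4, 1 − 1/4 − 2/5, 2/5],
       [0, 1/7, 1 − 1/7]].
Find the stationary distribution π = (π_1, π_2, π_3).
π = (25/101, 20/101, 56/101)

This is a birth-death chain on three states, which satisfies detailed balance: π_1 · P_{12} = π_2 · P_{21} and π_2 · P_{23} = π_3 · P_{32}.
From π_1 · 1/5 = π_2 · 1/4: π_2/π_1 = (1/5)/(1/4) = 4/5.
From π_2 · 2/5 = π_3 · 1/7: π_3/π_2 = (2/5)/(1/7) = 14/5.
Take π_1 proportional to 1; then unnormalized π = (1, 4/5, 56/25). Normalize by dividing by the sum 101/25:
  π = (25/101, 20/101, 56/101).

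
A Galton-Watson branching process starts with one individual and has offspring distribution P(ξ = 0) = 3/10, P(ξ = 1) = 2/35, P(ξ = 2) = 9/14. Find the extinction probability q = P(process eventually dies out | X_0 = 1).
q = 7/15

The pgf is f(s) = 3/10 + 2/35·s + 9/14·s². The extinction probability q is the smallest fixed point of f in [0, 1]. Setting s = f(s):
  9/14·s² + (2/35 − 1)·s + 3/10 = 0
  9/14·s² − (3/10 + 9/14)·s + 3/10 = 0
which factors as (s − 1)·(9/14·s − 3/10) = 0, giving roots s = 1 and s = (3/10)/(9/14) = 7/15.
Mean offspring μ = 2/35 + 2·9/14 = 47/35 > 1 (supercritical), so q < 1. The extinction probability is the smaller root: q = (3/10)/(9/14) = 7/15.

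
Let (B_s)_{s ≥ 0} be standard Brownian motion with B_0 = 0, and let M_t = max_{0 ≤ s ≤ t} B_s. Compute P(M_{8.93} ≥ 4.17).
P(M_{8.93} ≥ 4.17) = 2·P(B_{8.93} ≥ 4.17) = 2(1 − Φ(4.17/√8.93)) ≈ 0.1629

By the reflection principle for Brownian motion, P(M_t ≥ a) = 2 · P(B_t ≥ a) for a ≥ 0. Since B_t ~ N(0, t), P(B_t ≥ 4.17) = 1 − Φ(4.17/√t) = 1 − Φ(4.17/√8.93) = 1 − Φ(1.3954). So
  P(M_{8.93} ≥ 4.17) = 2(1 − Φ(1.3954)) ≈ 0.1629.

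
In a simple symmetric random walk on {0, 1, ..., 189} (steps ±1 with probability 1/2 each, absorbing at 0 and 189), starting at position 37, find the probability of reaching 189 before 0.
P(hit 189 before 0) = 37/189

Let u_k = P(hit 189 before 0 | start at k). Then u_0 = 0, u_189 = 1, and u_k = u_{k-1}/2 + u_{k+1}/2 for 1 ≤ k ≤ 188. This harmonic recurrence is solved by u_k = k/189, giving u_37 = 37/189.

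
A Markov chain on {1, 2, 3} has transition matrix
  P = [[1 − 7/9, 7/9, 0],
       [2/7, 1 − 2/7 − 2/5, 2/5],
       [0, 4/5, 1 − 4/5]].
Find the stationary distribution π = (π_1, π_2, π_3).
π = (12/61, 98/183, 49/183)

This is a birth-death chain on three states, which satisfies detailed balance: π_1 · P_{12} = π_2 · P_{21} and π_2 · P_{23} = π_3 · P_{32}.
From π_1 · 7/9 = π_2 · 2/7: π_2/π_1 = (7/9)/(2/7) = 49/18.
From π_2 · 2/5 = π_3 · 4/5: π_3/π_2 = (2/5)/(4/5) = 1/2.
Take π_1 proportional to 1; then unnormalized π = (1, 49/18, 49/36). Normalize by dividing by the sum 61/12:
  π = (12/61, 98/183, 49/183).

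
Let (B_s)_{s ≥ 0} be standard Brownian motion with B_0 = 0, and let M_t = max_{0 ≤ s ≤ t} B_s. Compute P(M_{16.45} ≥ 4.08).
P(M_{16.45} ≥ 4.08) = 2·P(B_{16.45} ≥ 4.08) = 2(1 − Φ(4.08/√16.45)) ≈ 0.3144

By the reflection principle for Brownian motion, P(M_t ≥ a) = 2 · P(B_t ≥ a) for a ≥ 0. Since B_t ~ N(0, t), P(B_t ≥ 4.08) = 1 − Φ(4.08/√t) = 1 − Φ(4.08/√16.45) = 1 − Φ(1.0060). So
  P(M_{16.45} ≥ 4.08) = 2(1 − Φ(1.0060)) ≈ 0.3144.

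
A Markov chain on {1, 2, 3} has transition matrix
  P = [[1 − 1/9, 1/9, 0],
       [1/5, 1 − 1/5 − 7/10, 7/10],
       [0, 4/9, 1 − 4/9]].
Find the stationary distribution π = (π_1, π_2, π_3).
π = (72/175, 8/35, 9/25)

This is a birth-death chain on three states, which satisfies detailed balance: π_1 · P_{12} = π_2 · P_{21} and π_2 · P_{23} = π_3 · P_{32}.
From π_1 · 1/9 = π_2 · 1/5: π_2/π_1 = (1/9)/(1/5) = 5/9.
From π_2 · 7/10 = π_3 · 4/9: π_3/π_2 = (7/10)/(4/9) = 63/40.
Take π_1 proportional to 1; then unnormalized π = (1, 5/9, 7/8). Normalize by dividing by the sum 175/72:
  π = (72/175, 8/35, 9/25).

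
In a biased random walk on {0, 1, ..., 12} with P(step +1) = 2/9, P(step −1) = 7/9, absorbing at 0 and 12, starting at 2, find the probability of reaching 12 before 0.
P(hit 12 before 0) = (1 − (7/2)^2) / (1 − (7/2)^12) = 1024/307584069

Let u_k denote P(reach 12 before 0 | start at k). Boundary: u_0 = 0, u_12 = 1. Recurrence: u_k = 2/9·u_{k+1} + 7/9·u_{k-1} for 1 ≤ k ≤ 11. Try u_k = A + B·r^k with r = q/p = (7/9)/(2/9) = 7/2. Substitution satisfies the recurrence; boundary conditions give:
  u_k = (1 − r^k) / (1 − r^N) = (1 − (7/2)^2) / (1 − (7/2)^12) = 1024/307584069.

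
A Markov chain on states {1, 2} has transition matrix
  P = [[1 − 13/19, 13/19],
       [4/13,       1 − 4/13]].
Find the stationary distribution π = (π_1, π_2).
π_1 = 76/245, π_2 = 169/245

Solve πP = π with π_1 + π_2 = 1. From πP = π: π_1 · (1 − 13/19) + π_2 · 4/13 = π_1 ⇒ π_2 · 4/13 = π_1 · 13/19 ⇒ π_2/π_1 = (13/19)/(4/13) = 169/76. Together with π_1 + π_2 = 1:
  π_1 = (4/13)/(13/19 + 4/13) = (4/13)/(245/247) = 76/245,
  π_2 = (13/19)/(13/19 + 4/13) = (13/19)/(245/247) = 169/245.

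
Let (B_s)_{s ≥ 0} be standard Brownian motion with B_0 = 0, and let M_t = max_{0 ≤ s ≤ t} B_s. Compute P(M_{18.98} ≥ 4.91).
P(M_{18.98} ≥ 4.91) = 2·P(B_{18.98} ≥ 4.91) = 2(1 − Φ(4.91/√18.98)) ≈ 0.2597

By the reflection principle for Brownian motion, P(M_t ≥ a) = 2 · P(B_t ≥ a) for a ≥ 0. Since B_t ~ N(0, t), P(B_t ≥ 4.91) = 1 − Φ(4.91/√t) = 1 − Φ(4.91/√18.98) = 1 − Φ(1.1270). So
  P(M_{18.98} ≥ 4.91) = 2(1 − Φ(1.1270)) ≈ 0.2597.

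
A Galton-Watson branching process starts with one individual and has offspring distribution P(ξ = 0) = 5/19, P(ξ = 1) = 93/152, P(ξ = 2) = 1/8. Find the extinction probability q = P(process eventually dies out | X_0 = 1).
q = 1

Mean offspring μ = 0·5/19 + 1·93/152 + 2·1/8 = 131/152 ≤ 1. For μ ≤ 1 with offspring not concentrated at 1, the Galton-Watson process goes extinct almost surely, so q = 1.
(Algebraic check: The pgf is f(s) = 5/19 + 93/152·s + 1/8·s². The extinction probability q is the smallest fixed point of f in [0, 1]. Setting s = f(s):
  1/8·s² + (93/152 − 1)·s + 5/19 = 0
  1/8·s² − (5/19 + 1/8)·s + 5/19 = 0
which factors as (s − 1)·(1/8·s − 5/19) = 0, giving roots s = 1 and s = (5/19)/(1/8) = 40/19. Since 40/19 ≥ 1, the smallest root in [0, 1] is s = 1.)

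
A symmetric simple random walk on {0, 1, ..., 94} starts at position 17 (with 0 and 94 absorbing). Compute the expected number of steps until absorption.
E[τ | X_0 = 17] = 1309

Let v_k = E[τ | X_0 = k]. Boundary: v_0 = v_94 = 0. Recurrence: v_k = 1 + (v_{k-1} + v_{k+1})/2 for 1 ≤ k ≤ 93. The particular solution to v_k − (v_{k-1} + v_{k+1})/2 = 1 is v_k = −k^2. Adding homogeneous solution A + B k and matching boundaries gives v_k = k (94 − k). Substituting k = 17: v_17 = 17 · 77 = 1309.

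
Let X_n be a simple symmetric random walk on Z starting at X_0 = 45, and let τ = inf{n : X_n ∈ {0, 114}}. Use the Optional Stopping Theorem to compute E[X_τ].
E[X_τ] = 45

X_n is a martingale and τ is a bounded-mean stopping time (indeed τ is finite a.s. with bounded expectation since the walk is in a bounded region). By the OST, E[X_τ] = E[X_0] = 45. Equivalently: E[X_τ] = 114 · P(hit 114 first) + 0 · P(hit 0 first) = 114 · (45/114) = 45.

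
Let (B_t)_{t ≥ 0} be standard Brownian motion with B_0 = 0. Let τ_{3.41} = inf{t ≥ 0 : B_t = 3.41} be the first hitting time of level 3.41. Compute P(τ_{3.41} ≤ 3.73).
P(τ_{3.41} ≤ 3.73) = 2(1 − Φ(3.41/√3.73)) = 2(1 − Φ(1.7656)) ≈ 0.0775

By the reflection principle for standard BM, P(τ_b ≤ t) = 2 · P(B_t ≥ b). Since B_t ~ N(0, t), P(B_t ≥ 3.41) = 1 − Φ(3.41/√t) = 1 − Φ(3.41/√3.73) = 1 − Φ(1.7656) ≈ 0.03873. Doubling: P(τ_{3.41} ≤ 3.73) ≈ 2 · 0.03873 = 0.07746 ≈ 0.0775.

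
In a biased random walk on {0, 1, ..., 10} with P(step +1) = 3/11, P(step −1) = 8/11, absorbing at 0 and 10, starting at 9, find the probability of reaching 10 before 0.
P(hit 10 before 0) = (1 − (8/3)^9) / (1 − (8/3)^10) = 80518827/214736555

Let u_k denote P(reach 10 before 0 | start at k). Boundary: u_0 = 0, u_10 = 1. Recurrence: u_k = 3/11·u_{k+1} + 8/11·u_{k-1} for 1 ≤ k ≤ 9. Try u_k = A + B·r^k with r = q/p = (8/11)/(3/11) = 8/3. Substitution satisfies the recurrence; boundary conditions give:
  u_k = (1 − r^k) / (1 − r^N) = (1 − (8/3)^9) / (1 − (8/3)^10) = 80518827/214736555.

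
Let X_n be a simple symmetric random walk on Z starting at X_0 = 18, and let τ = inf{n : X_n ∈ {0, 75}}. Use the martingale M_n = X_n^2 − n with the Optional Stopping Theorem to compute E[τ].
E[τ] = 1026

M_n = X_n^2 − n is a martingale (since E[X_{n+1}^2 | F_n] = X_n^2 + 1). By OST (τ has finite mean in a bounded region), E[M_τ] = E[M_0] = X_0^2 − 0 = 18^2 = 324. Also E[M_τ] = E[X_τ^2] − E[τ]. The walk exits at 0 or 75, with P(hit 75 first) = 18/75, so E[X_τ^2] = 75^2 · 18/75 + 0 = 1350. Thus E[τ] = E[X_τ^2] − E[M_τ] = 1350 − 324 = 1026 = 18(75 − 18) = 1026.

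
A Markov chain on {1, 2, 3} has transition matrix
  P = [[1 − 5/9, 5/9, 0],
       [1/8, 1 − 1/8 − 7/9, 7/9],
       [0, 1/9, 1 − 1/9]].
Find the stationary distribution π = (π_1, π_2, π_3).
π = (9/329, 40/329, 40/47)

This is a birth-death chain on three states, which satisfies detailed balance: π_1 · P_{12} = π_2 · P_{21} and π_2 · P_{23} = π_3 · P_{32}.
From π_1 · 5/9 = π_2 · 1/8: π_2/π_1 = (5/9)/(1/8) = 40/9.
From π_2 · 7/9 = π_3 · 1/9: π_3/π_2 = (7/9)/(1/9) = 7.
Take π_1 proportional to 1; then unnormalized π = (1, 40/9, 280/9). Normalize by dividing by the sum 329/9:
  π = (9/329, 40/329, 40/47).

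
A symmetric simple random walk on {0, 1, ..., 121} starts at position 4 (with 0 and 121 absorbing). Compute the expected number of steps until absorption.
E[τ | X_0 = 4] = 468

Let v_k = E[τ | X_0 = k]. Boundary: v_0 = v_121 = 0. Recurrence: v_k = 1 + (v_{k-1} + v_{k+1})/2 for 1 ≤ k ≤ 120. The particular solution to v_k − (v_{k-1} + v_{k+1})/2 = 1 is v_k = −k^2. Adding homogeneous solution A + B k and matching boundaries gives v_k = k (121 − k). Substituting k = 4: v_4 = 4 · 117 = 468.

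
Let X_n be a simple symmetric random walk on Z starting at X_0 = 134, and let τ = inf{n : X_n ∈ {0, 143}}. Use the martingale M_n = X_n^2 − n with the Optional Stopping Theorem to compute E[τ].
E[τ] = 1206

M_n = X_n^2 − n is a martingale (since E[X_{n+1}^2 | F_n] = X_n^2 + 1). By OST (τ has finite mean in a bounded region), E[M_τ] = E[M_0] = X_0^2 − 0 = 134^2 = 17956. Also E[M_τ] = E[X_τ^2] − E[τ]. The walk exits at 0 or 143, with P(hit 143 first) = 134/143, so E[X_τ^2] = 143^2 · 134/143 + 0 = 19162. Thus E[τ] = E[X_τ^2] − E[M_τ] = 19162 − 17956 = 1206 = 134(143 − 134) = 1206.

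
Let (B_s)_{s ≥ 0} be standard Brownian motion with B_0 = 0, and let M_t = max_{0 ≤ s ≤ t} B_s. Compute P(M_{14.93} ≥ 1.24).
P(M_{14.93} ≥ 1.24) = 2·P(B_{14.93} ≥ 1.24) = 2(1 − Φ(1.24/√14.93)) ≈ 0.7483

By the reflection principle for Brownian motion, P(M_t ≥ a) = 2 · P(B_t ≥ a) for a ≥ 0. Since B_t ~ N(0, t), P(B_t ≥ 1.24) = 1 − Φ(1.24/√t) = 1 − Φ(1.24/√14.93) = 1 − Φ(0.3209). So
  P(M_{14.93} ≥ 1.24) = 2(1 − Φ(0.3209)) ≈ 0.7483.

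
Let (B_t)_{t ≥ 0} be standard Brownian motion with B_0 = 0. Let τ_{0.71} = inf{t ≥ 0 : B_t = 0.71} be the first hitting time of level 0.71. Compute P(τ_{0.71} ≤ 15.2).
P(τ_{0.71} ≤ 15.2) = 2(1 − Φ(0.71/√15.2)) = 2(1 − Φ(0.1821)) ≈ 0.8555

By the reflection principle for standard BM, P(τ_b ≤ t) = 2 · P(B_t ≥ b). Since B_t ~ N(0, t), P(B_t ≥ 0.71) = 1 − Φ(0.71/√t) = 1 − Φ(0.71/√15.2) = 1 − Φ(0.1821) ≈ 0.42775. Doubling: P(τ_{0.71} ≤ 15.2) ≈ 2 · 0.42775 = 0.85550 ≈ 0.8555.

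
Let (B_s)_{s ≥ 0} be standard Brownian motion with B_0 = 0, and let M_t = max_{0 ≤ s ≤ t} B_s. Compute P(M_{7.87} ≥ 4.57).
P(M_{7.87} ≥ 4.57) = 2·P(B_{7.87} ≥ 4.57) = 2(1 − Φ(4.57/√7.87)) ≈ 0.1033

By the reflection principle for Brownian motion, P(M_t ≥ a) = 2 · P(B_t ≥ a) for a ≥ 0. Since B_t ~ N(0, t), P(B_t ≥ 4.57) = 1 − Φ(4.57/√t) = 1 − Φ(4.57/√7.87) = 1 − Φ(1.6290). So
  P(M_{7.87} ≥ 4.57) = 2(1 − Φ(1.6290)) ≈ 0.1033.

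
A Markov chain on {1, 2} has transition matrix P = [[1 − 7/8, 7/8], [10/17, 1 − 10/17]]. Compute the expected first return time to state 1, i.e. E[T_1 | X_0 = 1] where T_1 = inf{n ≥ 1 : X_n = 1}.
E[T_1 | X_0 = 1] = 1/π_1 = 199/80

For an irreducible recurrent Markov chain with stationary distribution π, E[T_i | X_0 = i] = 1/π_i (Kac's formula). Here π_1 = (10/17)/(7/8 + 10/17) = (10/17)/(199/136) = 80/199, so E[T_1 | X_0 = 1] = 1/π_1 = (7/8 + 10/17)/(10/17) = (199/136)/(10/17) = 199/80.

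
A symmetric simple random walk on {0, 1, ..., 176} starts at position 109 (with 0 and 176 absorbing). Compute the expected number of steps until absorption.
E[τ | X_0 = 109] = 7303

Let v_k = E[τ | X_0 = k]. Boundary: v_0 = v_176 = 0. Recurrence: v_k = 1 + (v_{k-1} + v_{k+1})/2 for 1 ≤ k ≤ 175. The particular solution to v_k − (v_{k-1} + v_{k+1})/2 = 1 is v_k = −k^2. Adding homogeneous solution A + B k and matching boundaries gives v_k = k (176 − k). Substituting k = 109: v_109 = 109 · 67 = 7303.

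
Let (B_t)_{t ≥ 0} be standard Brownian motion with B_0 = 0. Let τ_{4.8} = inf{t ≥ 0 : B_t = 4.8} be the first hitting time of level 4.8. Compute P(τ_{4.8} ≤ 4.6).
P(τ_{4.8} ≤ 4.6) = 2(1 − Φ(4.8/√4.6)) = 2(1 − Φ(2.2380)) ≈ 0.0252

By the reflection principle for standard BM, P(τ_b ≤ t) = 2 · P(B_t ≥ b). Since B_t ~ N(0, t), P(B_t ≥ 4.8) = 1 − Φ(4.8/√t) = 1 − Φ(4.8/√4.6) = 1 − Φ(2.2380) ≈ 0.01261. Doubling: P(τ_{4.8} ≤ 4.6) ≈ 2 · 0.01261 = 0.02522 ≈ 0.0252.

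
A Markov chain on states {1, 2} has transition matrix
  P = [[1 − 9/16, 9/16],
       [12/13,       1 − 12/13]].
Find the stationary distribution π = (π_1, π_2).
π_1 = 64/103, π_2 = 39/103

Solve πP = π with π_1 + π_2 = 1. From πP = π: π_1 · (1 − 9/16) + π_2 · 12/13 = π_1 ⇒ π_2 · 12/13 = π_1 · 9/16 ⇒ π_2/π_1 = (9/16)/(12/13) = 39/64. Together with π_1 + π_2 = 1:
  π_1 = (12/13)/(9/16 + 12/13) = (12/13)/(309/208) = 64/103,
  π_2 = (9/16)/(9/16 + 12/13) = (9/16)/(309/208) = 39/103.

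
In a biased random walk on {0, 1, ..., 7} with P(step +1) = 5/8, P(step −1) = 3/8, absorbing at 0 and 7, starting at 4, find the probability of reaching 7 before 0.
P(hit 7 before 0) = (1 − (3/5)^4) / (1 − (3/5)^7) = 34000/37969

Let u_k denote P(reach 7 before 0 | start at k). Boundary: u_0 = 0, u_7 = 1. Recurrence: u_k = 5/8·u_{k+1} + 3/8·u_{k-1} for 1 ≤ k ≤ 6. Try u_k = A + B·r^k with r = q/p = (3/8)/(5/8) = 3/5. Substitution satisfies the recurrence; boundary conditions give:
  u_k = (1 − r^k) / (1 − r^N) = (1 − (3/5)^4) / (1 − (3/5)^7) = 34000/37969.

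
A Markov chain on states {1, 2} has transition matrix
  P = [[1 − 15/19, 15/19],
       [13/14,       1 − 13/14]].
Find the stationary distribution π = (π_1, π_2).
π_1 = 247/457, π_2 = 210/457

Solve πP = π with π_1 + π_2 = 1. From πP = π: π_1 · (1 − 15/19) + π_2 · 13/14 = π_1 ⇒ π_2 · 13/14 = π_1 · 15/19 ⇒ π_2/π_1 = (15/19)/(13/14) = 210/247. Together with π_1 + π_2 = 1:
  π_1 = (13/14)/(15/19 + 13/14) = (13/14)/(457/266) = 247/457,
  π_2 = (15/19)/(15/19 + 13/14) = (15/19)/(457/266) = 210/457.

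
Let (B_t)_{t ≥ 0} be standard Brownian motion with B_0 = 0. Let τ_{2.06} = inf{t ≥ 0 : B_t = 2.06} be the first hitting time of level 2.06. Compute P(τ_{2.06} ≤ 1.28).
P(τ_{2.06} ≤ 1.28) = 2(1 − Φ(2.06/√1.28)) = 2(1 − Φ(1.8208)) ≈ 0.0686

By the reflection principle for standard BM, P(τ_b ≤ t) = 2 · P(B_t ≥ b). Since B_t ~ N(0, t), P(B_t ≥ 2.06) = 1 − Φ(2.06/√t) = 1 − Φ(2.06/√1.28) = 1 − Φ(1.8208) ≈ 0.03432. Doubling: P(τ_{2.06} ≤ 1.28) ≈ 2 · 0.03432 = 0.06864 ≈ 0.0686.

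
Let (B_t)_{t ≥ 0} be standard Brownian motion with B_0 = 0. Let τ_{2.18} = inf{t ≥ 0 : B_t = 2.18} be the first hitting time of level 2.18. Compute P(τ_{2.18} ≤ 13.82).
P(τ_{2.18} ≤ 13.82) = 2(1 − Φ(2.18/√13.82)) = 2(1 − Φ(0.5864)) ≈ 0.5576

By the reflection principle for standard BM, P(τ_b ≤ t) = 2 · P(B_t ≥ b). Since B_t ~ N(0, t), P(B_t ≥ 2.18) = 1 − Φ(2.18/√t) = 1 − Φ(2.18/√13.82) = 1 − Φ(0.5864) ≈ 0.27880. Doubling: P(τ_{2.18} ≤ 13.82) ≈ 2 · 0.27880 = 0.55760 ≈ 0.5576.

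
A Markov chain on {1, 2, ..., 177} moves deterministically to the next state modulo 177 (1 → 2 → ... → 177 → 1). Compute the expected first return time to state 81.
E[T_81 | X_0 = 81] = 177

The chain cycles deterministically, so starting at state 81 it returns in exactly 177 steps. Equivalently, the stationary distribution is uniform π_j = 1/177 for every state j, so by Kac's formula E[T_81] = 1/π_81 = 177.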